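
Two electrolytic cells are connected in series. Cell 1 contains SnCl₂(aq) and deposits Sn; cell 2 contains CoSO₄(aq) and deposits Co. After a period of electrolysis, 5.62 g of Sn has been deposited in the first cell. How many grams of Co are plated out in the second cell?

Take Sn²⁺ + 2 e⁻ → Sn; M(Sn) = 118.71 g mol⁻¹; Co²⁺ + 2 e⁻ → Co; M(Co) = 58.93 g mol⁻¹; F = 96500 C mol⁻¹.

2.79 g

n(Sn) = 5.62 / 118.71 = 0.04734 mol.
Since Sn²⁺ + 2 e⁻ → Sn, n(e⁻) passed = 2 × 0.04734 = 0.09468 mol.
Cells in series carry the same charge, so the same 0.09468 mol of electrons passes through cell 2.
Co²⁺ + 2 e⁻ → Co, so n(Co) = 0.09468 / 2 = 0.04734 mol.
m(Co) = 0.04734 × 58.93 = 2.79 g.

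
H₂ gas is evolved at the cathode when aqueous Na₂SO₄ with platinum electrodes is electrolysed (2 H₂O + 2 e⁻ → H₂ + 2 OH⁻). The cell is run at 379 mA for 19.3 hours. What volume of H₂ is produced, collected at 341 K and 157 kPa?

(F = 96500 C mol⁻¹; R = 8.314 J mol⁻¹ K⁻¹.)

2.46 L

Q = I·t = 0.3790 A × 69480 s = 26330 C.
n(e⁻) = Q/F = 26330 / 96500 = 0.2729 mol.
2 electrons are transferred per H₂ molecule, so n(H₂) = 0.2729 / 2 = 0.1364 mol.
V = nRT/P = (0.1364 × 8.314 × 341) / (157 × 10³ Pa) = 0.00246 m³ = 2.46 L.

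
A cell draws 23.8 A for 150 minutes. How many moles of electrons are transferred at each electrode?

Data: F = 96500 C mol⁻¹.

2.22 mol

Q = I·t = 23.80 A × 9000.0 s = 214200 C.
n(e⁻) = Q/F = 214200 / 96500 = 2.22 mol.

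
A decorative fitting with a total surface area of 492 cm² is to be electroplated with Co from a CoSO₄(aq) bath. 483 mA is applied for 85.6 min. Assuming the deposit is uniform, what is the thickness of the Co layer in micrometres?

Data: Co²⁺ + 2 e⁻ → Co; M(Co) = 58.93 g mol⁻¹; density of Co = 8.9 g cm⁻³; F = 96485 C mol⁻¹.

Q = I·t = 0.4830 × 5136.0 = 2481 C; n(e⁻) = 0.02571 mol.
n(Co) = n(e⁻)/2 = 0.01286 mol, so m = 0.01286 × 58.93 = 0.7576 g.
Volume = m/ρ = 0.7576 / 8.9 = 0.08512 cm³.
Thickness = V/A = 0.08512 / 492 = 1.73 × 10⁻⁴ cm = 1.73 μm.

1.73 μm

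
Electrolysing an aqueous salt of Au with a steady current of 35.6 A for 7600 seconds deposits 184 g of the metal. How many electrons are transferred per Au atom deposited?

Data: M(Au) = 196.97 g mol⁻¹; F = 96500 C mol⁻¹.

Q = I·t = 35.60 A × 7600.0 s = 270600 C, so n(e⁻) = 270600/96500 = 2.804 mol.
n(Au) deposited = 184 / 196.97 = 0.9342 mol.
Electrons per atom = n(e⁻)/n(Au) = 2.804 / 0.9342 = 3.00 ≈ 3, so the ion is Au³⁺.

3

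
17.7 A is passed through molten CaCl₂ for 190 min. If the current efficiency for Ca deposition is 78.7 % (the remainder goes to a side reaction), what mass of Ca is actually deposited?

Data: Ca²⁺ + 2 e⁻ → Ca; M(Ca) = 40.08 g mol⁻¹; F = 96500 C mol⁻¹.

33.0 g

Q = I·t = 17.70 × 11400 = 201800 C.
n(e⁻) = 201800/96500 = 2.091 mol; theoretically n(Ca) = 2.091/2 = 1.045 mol, m_theo = 41.90 g.
At 78.7 % efficiency, m_actual = 0.787 × 41.90 = 33.0 g.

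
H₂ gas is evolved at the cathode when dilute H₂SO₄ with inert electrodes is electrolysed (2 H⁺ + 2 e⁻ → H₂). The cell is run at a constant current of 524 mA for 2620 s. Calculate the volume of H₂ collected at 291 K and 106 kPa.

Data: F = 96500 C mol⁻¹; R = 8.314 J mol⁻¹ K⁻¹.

Q = I·t = 0.5240 A × 2620.0 s = 1373 C.
n(e⁻) = Q/F = 1373 / 96500 = 0.01423 mol.
2 electrons are transferred per H₂ molecule, so n(H₂) = 0.01423 / 2 = 0.007113 mol.
V = nRT/P = (0.007113 × 8.314 × 291) / (106 × 10³ Pa) = 1.62 × 10⁻⁴ m³ = 0.162 L.

0.162 L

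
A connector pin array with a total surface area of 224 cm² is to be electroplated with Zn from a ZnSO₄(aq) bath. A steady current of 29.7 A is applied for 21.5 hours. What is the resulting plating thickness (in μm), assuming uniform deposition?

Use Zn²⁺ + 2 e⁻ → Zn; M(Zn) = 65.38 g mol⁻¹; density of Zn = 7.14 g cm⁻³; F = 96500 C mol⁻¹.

Q = I·t = 29.70 × 77400 = 2299000 C; n(e⁻) = 23.82 mol.
n(Zn) = n(e⁻)/2 = 11.91 mol, so m = 11.91 × 65.38 = 778.7 g.
Volume = m/ρ = 778.7 / 7.14 = 109.1 cm³.
Thickness = V/A = 109.1 / 224 = 0.487 cm = 4870 μm.

4870 μm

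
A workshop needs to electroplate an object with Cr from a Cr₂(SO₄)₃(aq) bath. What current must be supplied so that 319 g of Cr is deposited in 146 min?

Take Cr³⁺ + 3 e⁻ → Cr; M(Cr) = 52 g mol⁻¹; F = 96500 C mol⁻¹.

n(Cr) = 319 / 52 = 6.135 mol.
n(e⁻) = 3 × 6.135 = 18.40 mol.
Q = n(e⁻)·F = 18.40 × 96500 = 1776000 C.
I = Q/t = 1776000 / 8760.0 s = 203 A.

203 A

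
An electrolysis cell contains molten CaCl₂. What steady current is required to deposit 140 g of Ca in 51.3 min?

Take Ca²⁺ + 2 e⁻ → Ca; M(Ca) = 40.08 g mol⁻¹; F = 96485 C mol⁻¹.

219 A

n(Ca) = 140 / 40.08 = 3.493 mol.
n(e⁻) = 2 × 3.493 = 6.986 mol.
Q = n(e⁻)·F = 6.986 × 96485 = 674000 C.
I = Q/t = 674000 / 3078.0 s = 219 A.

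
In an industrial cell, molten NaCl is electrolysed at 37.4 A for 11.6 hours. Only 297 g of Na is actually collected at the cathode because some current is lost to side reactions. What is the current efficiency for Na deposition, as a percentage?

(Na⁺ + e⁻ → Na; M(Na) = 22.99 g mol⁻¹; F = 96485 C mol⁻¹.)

Q = I·t = 37.40 × 41760 = 1562000 C; n(e⁻) = 1562000/96485 = 16.19 mol.
Theoretical n(Na) = n(e⁻)/1 = 16.19 mol, i.e. m_theo = 16.19 × 22.99 = 372.1 g.
Efficiency = m_actual / m_theo = 297 / 372.1 = 79.8 %.

79.8 %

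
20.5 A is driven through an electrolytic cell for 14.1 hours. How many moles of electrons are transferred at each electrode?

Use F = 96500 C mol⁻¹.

Q = I·t = 20.50 A × 50760 s = 1041000 C.
n(e⁻) = Q/F = 1041000 / 96500 = 10.8 mol.

10.8 mol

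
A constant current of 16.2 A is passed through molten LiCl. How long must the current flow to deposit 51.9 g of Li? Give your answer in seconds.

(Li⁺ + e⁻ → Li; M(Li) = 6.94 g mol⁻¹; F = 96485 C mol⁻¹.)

44500 s

n(Li) = m/M = 51.9 / 6.94 = 7.478 mol.
Each Li atom requires 1 electron, so n(e⁻) = 1 × 7.478 = 7.478 mol.
Q = n(e⁻)·F = 7.478 × 96485 = 721600 C.
t = Q/I = 721600 / 16.20 A = 44540 s.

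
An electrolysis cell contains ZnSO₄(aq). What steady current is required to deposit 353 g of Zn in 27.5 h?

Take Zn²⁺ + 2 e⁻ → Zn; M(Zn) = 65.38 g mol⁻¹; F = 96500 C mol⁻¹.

n(Zn) = 353 / 65.38 = 5.399 mol.
n(e⁻) = 2 × 5.399 = 10.80 mol.
Q = n(e⁻)·F = 10.80 × 96500 = 1042000 C.
I = Q/t = 1042000 / 99000 s = 10.5 A.

10.5 A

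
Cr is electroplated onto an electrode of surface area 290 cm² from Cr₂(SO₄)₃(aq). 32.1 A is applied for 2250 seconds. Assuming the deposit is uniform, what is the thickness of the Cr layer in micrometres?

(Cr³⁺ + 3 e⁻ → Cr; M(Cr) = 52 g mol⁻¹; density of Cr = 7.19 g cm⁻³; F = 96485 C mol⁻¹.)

Q = I·t = 32.10 × 2250.0 = 72220 C; n(e⁻) = 0.7486 mol.
n(Cr) = n(e⁻)/3 = 0.2495 mol, so m = 0.2495 × 52 = 12.98 g.
Volume = m/ρ = 12.98 / 7.19 = 1.805 cm³.
Thickness = V/A = 1.805 / 290 = 0.00622 cm = 62.2 μm.

62.2 μm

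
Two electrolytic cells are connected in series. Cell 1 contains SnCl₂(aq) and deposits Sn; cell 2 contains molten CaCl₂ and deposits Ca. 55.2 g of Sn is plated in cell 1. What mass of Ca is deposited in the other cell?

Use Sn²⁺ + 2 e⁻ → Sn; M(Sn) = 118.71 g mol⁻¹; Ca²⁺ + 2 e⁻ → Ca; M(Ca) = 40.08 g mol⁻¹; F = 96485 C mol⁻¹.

n(Sn) = 55.2 / 118.71 = 0.4650 mol.
Since Sn²⁺ + 2 e⁻ → Sn, n(e⁻) passed = 2 × 0.4650 = 0.9300 mol.
Cells in series carry the same charge, so the same 0.9300 mol of electrons passes through cell 2.
Ca²⁺ + 2 e⁻ → Ca, so n(Ca) = 0.9300 / 2 = 0.4650 mol.
m(Ca) = 0.4650 × 40.08 = 18.6 g.

18.6 g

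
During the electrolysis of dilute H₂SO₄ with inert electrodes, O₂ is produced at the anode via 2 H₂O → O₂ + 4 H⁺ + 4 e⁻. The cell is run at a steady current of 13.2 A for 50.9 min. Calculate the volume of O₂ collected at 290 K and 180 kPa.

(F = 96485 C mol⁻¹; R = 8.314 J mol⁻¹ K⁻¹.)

1.40 L

Q = I·t = 13.20 A × 3054.0 s = 40310 C.
n(e⁻) = Q/F = 40310 / 96485 = 0.4178 mol.
4 electrons are transferred per O₂ molecule, so n(O₂) = 0.4178 / 4 = 0.1045 mol.
V = nRT/P = (0.1045 × 8.314 × 290) / (180 × 10³ Pa) = 0.00140 m³ = 1.40 L.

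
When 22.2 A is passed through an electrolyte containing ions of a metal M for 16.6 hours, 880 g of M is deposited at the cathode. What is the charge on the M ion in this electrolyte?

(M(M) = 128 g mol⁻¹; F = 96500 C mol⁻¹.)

Q = I·t = 22.20 A × 59760 s = 1327000 C, so n(e⁻) = 1327000/96500 = 13.75 mol.
n(M) deposited = 880 / 128 = 6.875 mol.
Electrons per atom = n(e⁻)/n(M) = 13.75 / 6.875 = 2.00 ≈ 2, so the ion is M²⁺.

+2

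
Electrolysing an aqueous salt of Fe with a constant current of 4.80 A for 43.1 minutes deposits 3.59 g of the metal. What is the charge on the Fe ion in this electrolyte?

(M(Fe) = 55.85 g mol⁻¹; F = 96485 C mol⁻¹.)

Q = I·t = 4.800 A × 2586.0 s = 12410 C, so n(e⁻) = 12410/96485 = 0.1287 mol.
n(Fe) deposited = 3.59 / 55.85 = 0.06428 mol.
Electrons per atom = n(e⁻)/n(Fe) = 0.1287 / 0.06428 = 2.00 ≈ 2, so the ion is Fe²⁺.

+2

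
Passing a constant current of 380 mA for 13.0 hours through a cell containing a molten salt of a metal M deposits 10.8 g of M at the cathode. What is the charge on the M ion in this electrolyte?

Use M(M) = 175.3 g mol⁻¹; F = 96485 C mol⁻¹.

+3

Q = I·t = 0.3800 A × 46800 s = 17780 C, so n(e⁻) = 17780/96485 = 0.1843 mol.
n(M) deposited = 10.8 / 175.3 = 0.06161 mol.
Electrons per atom = n(e⁻)/n(M) = 0.1843 / 0.06161 = 2.99 ≈ 3, so the ion is M³⁺.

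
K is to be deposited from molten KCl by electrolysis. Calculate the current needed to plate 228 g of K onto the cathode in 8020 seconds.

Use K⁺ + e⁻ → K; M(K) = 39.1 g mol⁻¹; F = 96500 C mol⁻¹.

n(K) = 228 / 39.1 = 5.831 mol.
n(e⁻) = 1 × 5.831 = 5.831 mol.
Q = n(e⁻)·F = 5.831 × 96500 = 562700 C.
I = Q/t = 562700 / 8020.0 s = 70.2 A.

70.2 A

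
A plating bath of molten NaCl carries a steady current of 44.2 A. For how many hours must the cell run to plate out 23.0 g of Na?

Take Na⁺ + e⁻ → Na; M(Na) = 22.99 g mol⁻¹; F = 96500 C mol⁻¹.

0.607 h

n(Na) = m/M = 23.0 / 22.99 = 1.000 mol.
Each Na atom requires 1 electron, so n(e⁻) = 1 × 1.000 = 1.000 mol.
Q = n(e⁻)·F = 1.000 × 96500 = 96540 C.
t = Q/I = 96540 / 44.20 A = 2184 s = 0.607 h.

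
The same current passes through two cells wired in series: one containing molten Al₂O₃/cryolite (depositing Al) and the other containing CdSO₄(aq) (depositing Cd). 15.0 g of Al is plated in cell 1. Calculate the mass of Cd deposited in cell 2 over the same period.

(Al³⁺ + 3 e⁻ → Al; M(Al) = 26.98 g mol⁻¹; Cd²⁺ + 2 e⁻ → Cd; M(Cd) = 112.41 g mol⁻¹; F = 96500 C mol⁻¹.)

93.7 g

n(Al) = 15.0 / 26.98 = 0.5560 mol.
Since Al³⁺ + 3 e⁻ → Al, n(e⁻) passed = 3 × 0.5560 = 1.668 mol.
Cells in series carry the same charge, so the same 1.668 mol of electrons passes through cell 2.
Cd²⁺ + 2 e⁻ → Cd, so n(Cd) = 1.668 / 2 = 0.8340 mol.
m(Cd) = 0.8340 × 112.41 = 93.7 g.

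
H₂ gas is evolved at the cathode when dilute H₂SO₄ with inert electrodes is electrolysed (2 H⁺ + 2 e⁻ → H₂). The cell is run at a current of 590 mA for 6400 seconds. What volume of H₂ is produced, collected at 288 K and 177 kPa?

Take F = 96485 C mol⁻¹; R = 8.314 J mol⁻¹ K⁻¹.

0.265 L

Q = I·t = 0.5900 A × 6400.0 s = 3776 C.
n(e⁻) = Q/F = 3776 / 96485 = 0.03914 mol.
2 electrons are transferred per H₂ molecule, so n(H₂) = 0.03914 / 2 = 0.01957 mol.
V = nRT/P = (0.01957 × 8.314 × 288) / (177 × 10³ Pa) = 2.65 × 10⁻⁴ m³ = 0.265 L.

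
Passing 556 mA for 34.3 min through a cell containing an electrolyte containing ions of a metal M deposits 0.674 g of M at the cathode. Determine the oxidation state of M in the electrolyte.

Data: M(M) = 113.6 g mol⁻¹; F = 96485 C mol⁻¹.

+2

Q = I·t = 0.5560 A × 2058.0 s = 1144 C, so n(e⁻) = 1144/96485 = 0.01186 mol.
n(M) deposited = 0.674 / 113.6 = 0.005933 mol.
Electrons per atom = n(e⁻)/n(M) = 0.01186 / 0.005933 = 2.00 ≈ 2, so the ion is M²⁺.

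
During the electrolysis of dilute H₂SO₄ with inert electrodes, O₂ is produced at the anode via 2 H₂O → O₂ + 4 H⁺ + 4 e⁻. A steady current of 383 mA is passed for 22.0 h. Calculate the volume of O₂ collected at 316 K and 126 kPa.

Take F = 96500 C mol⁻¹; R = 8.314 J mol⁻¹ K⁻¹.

1.64 L

Q = I·t = 0.3830 A × 79200 s = 30330 C.
n(e⁻) = Q/F = 30330 / 96500 = 0.3143 mol.
4 electrons are transferred per O₂ molecule, so n(O₂) = 0.3143 / 4 = 0.07858 mol.
V = nRT/P = (0.07858 × 8.314 × 316) / (126 × 10³ Pa) = 0.00164 m³ = 1.64 L.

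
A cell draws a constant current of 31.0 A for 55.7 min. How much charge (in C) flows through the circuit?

Q = I·t = 31.00 A × 3342.0 s = 1.04 × 10⁵ C.

1.04 × 10⁵ C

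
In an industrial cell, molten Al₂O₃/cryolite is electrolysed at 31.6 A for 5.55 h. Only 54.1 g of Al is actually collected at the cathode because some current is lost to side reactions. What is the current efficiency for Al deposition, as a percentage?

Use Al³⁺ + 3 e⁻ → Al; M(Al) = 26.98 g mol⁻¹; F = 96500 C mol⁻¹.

91.9 %

Q = I·t = 31.60 × 19980 = 631400 C; n(e⁻) = 631400/96500 = 6.543 mol.
Theoretical n(Al) = n(e⁻)/3 = 2.181 mol, i.e. m_theo = 2.181 × 26.98 = 58.84 g.
Efficiency = m_actual / m_theo = 54.1 / 58.84 = 91.9 %.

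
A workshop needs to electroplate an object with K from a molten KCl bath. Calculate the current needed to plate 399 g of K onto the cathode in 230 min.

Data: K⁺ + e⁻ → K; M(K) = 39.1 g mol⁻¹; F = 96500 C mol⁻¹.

n(K) = 399 / 39.1 = 10.20 mol.
n(e⁻) = 1 × 10.20 = 10.20 mol.
Q = n(e⁻)·F = 10.20 × 96500 = 984700 C.
I = Q/t = 984700 / 13800 s = 71.4 A.

71.4 A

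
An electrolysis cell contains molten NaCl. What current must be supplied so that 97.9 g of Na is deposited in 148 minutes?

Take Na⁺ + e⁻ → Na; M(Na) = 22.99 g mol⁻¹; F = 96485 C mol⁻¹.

n(Na) = 97.9 / 22.99 = 4.258 mol.
n(e⁻) = 1 × 4.258 = 4.258 mol.
Q = n(e⁻)·F = 4.258 × 96485 = 410900 C.
I = Q/t = 410900 / 8880.0 s = 46.3 A.

46.3 A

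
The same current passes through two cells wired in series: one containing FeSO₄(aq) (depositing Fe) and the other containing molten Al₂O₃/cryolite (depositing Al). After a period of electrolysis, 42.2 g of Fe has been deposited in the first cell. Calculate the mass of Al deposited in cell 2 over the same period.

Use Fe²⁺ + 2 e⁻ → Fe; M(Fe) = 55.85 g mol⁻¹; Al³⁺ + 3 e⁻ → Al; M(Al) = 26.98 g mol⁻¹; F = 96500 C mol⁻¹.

n(Fe) = 42.2 / 55.85 = 0.7556 mol.
Since Fe²⁺ + 2 e⁻ → Fe, n(e⁻) passed = 2 × 0.7556 = 1.511 mol.
Cells in series carry the same charge, so the same 1.511 mol of electrons passes through cell 2.
Al³⁺ + 3 e⁻ → Al, so n(Al) = 1.511 / 3 = 0.5037 mol.
m(Al) = 0.5037 × 26.98 = 13.6 g.

13.6 g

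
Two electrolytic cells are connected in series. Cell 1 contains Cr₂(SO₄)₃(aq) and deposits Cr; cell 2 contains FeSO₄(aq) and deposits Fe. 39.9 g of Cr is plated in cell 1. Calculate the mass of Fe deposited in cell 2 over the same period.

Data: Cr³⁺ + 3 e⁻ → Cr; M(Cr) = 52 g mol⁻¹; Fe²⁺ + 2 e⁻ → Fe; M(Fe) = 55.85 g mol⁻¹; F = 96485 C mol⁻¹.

n(Cr) = 39.9 / 52 = 0.7673 mol.
Since Cr³⁺ + 3 e⁻ → Cr, n(e⁻) passed = 3 × 0.7673 = 2.302 mol.
Cells in series carry the same charge, so the same 2.302 mol of electrons passes through cell 2.
Fe²⁺ + 2 e⁻ → Fe, so n(Fe) = 2.302 / 2 = 1.151 mol.
m(Fe) = 1.151 × 55.85 = 64.3 g.

64.3 g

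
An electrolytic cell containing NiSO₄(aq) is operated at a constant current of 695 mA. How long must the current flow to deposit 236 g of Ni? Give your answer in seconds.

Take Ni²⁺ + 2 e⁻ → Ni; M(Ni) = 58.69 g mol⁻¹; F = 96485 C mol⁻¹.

1.12 × 10⁶ s

n(Ni) = m/M = 236 / 58.69 = 4.021 mol.
Each Ni atom requires 2 electrons, so n(e⁻) = 2 × 4.021 = 8.042 mol.
Q = n(e⁻)·F = 8.042 × 96485 = 776000 C.
t = Q/I = 776000 / 0.6950 A = 1116000 s.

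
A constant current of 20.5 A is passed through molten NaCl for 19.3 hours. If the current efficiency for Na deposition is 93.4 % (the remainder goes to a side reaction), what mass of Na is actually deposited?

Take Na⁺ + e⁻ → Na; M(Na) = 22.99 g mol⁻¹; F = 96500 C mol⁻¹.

317 g

Q = I·t = 20.50 × 69480 = 1424000 C.
n(e⁻) = 1424000/96500 = 14.76 mol; theoretically n(Na) = 14.76/1 = 14.76 mol, m_theo = 339.3 g.
At 93.4 % efficiency, m_actual = 0.934 × 339.3 = 317 g.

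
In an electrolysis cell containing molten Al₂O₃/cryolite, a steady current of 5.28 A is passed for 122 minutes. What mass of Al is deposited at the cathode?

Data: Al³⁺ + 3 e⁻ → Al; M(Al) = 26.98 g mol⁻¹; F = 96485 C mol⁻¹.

3.60 g

Q = I·t = 5.280 A × 7320.0 s = 38650 C.
n(e⁻) = Q/F = 38650 / 96485 = 0.4006 mol.
Al³⁺ + 3 e⁻ → Al, so n(Al) = n(e⁻)/3 = 0.1335 mol.
m = n·M = 0.1335 × 26.98 = 3.60 g.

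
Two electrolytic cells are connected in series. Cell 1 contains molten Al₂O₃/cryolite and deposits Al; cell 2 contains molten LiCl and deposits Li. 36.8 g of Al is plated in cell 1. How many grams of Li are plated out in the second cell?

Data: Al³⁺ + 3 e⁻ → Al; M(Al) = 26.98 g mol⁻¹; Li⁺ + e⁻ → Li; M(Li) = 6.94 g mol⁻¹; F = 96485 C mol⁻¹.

n(Al) = 36.8 / 26.98 = 1.364 mol.
Since Al³⁺ + 3 e⁻ → Al, n(e⁻) passed = 3 × 1.364 = 4.092 mol.
Cells in series carry the same charge, so the same 4.092 mol of electrons passes through cell 2.
Li⁺ + e⁻ → Li, so n(Li) = 4.092 / 1 = 4.092 mol.
m(Li) = 4.092 × 6.94 = 28.4 g.

28.4 g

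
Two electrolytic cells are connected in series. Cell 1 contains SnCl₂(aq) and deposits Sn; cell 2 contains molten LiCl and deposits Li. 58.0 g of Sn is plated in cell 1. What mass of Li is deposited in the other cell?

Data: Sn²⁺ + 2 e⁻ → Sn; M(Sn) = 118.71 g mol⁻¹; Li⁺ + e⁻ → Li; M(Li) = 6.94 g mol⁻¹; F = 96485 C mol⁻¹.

6.78 g

n(Sn) = 58.0 / 118.71 = 0.4886 mol.
Since Sn²⁺ + 2 e⁻ → Sn, n(e⁻) passed = 2 × 0.4886 = 0.9772 mol.
Cells in series carry the same charge, so the same 0.9772 mol of electrons passes through cell 2.
Li⁺ + e⁻ → Li, so n(Li) = 0.9772 / 1 = 0.9772 mol.
m(Li) = 0.9772 × 6.94 = 6.78 g.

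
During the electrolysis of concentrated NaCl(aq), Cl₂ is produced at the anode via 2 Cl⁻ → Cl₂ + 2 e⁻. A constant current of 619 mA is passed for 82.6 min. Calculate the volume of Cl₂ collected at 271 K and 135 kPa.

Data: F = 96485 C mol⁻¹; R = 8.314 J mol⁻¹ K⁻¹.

0.265 L

Q = I·t = 0.6190 A × 4956.0 s = 3068 C.
n(e⁻) = Q/F = 3068 / 96485 = 0.03180 mol.
2 electrons are transferred per Cl₂ molecule, so n(Cl₂) = 0.03180 / 2 = 0.01590 mol.
V = nRT/P = (0.01590 × 8.314 × 271) / (135 × 10³ Pa) = 2.65 × 10⁻⁴ m³ = 0.265 L.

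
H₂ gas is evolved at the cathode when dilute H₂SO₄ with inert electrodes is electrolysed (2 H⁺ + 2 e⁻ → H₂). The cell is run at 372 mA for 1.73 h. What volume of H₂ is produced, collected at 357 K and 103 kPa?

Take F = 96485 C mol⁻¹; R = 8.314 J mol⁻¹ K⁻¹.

Q = I·t = 0.3720 A × 6228.0 s = 2317 C.
n(e⁻) = Q/F = 2317 / 96485 = 0.02401 mol.
2 electrons are transferred per H₂ molecule, so n(H₂) = 0.02401 / 2 = 0.01201 mol.
V = nRT/P = (0.01201 × 8.314 × 357) / (103 × 10³ Pa) = 3.46 × 10⁻⁴ m³ = 0.346 L.

0.346 L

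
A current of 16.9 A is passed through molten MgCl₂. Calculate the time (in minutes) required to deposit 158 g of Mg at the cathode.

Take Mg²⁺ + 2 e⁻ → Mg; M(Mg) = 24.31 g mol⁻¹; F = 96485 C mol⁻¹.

1240 min

n(Mg) = m/M = 158 / 24.31 = 6.499 mol.
Each Mg atom requires 2 electrons, so n(e⁻) = 2 × 6.499 = 13.00 mol.
Q = n(e⁻)·F = 13.00 × 96485 = 1254000 C.
t = Q/I = 1254000 / 16.90 A = 74210 s = 1240 min.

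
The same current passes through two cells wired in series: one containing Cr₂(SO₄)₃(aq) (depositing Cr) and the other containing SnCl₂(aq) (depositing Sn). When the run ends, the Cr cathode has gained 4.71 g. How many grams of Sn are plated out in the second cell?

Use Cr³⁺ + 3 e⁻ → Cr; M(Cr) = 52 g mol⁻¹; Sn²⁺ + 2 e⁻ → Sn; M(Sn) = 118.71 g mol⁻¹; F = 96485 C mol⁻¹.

n(Cr) = 4.71 / 52 = 0.09058 mol.
Since Cr³⁺ + 3 e⁻ → Cr, n(e⁻) passed = 3 × 0.09058 = 0.2717 mol.
Cells in series carry the same charge, so the same 0.2717 mol of electrons passes through cell 2.
Sn²⁺ + 2 e⁻ → Sn, so n(Sn) = 0.2717 / 2 = 0.1359 mol.
m(Sn) = 0.1359 × 118.71 = 16.1 g.

16.1 g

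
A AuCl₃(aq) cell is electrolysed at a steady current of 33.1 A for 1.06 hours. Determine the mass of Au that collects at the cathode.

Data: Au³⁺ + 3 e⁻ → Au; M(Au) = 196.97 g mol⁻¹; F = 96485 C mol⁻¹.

Q = I·t = 33.10 A × 3816.0 s = 126300 C.
n(e⁻) = Q/F = 126300 / 96485 = 1.309 mol.
Au³⁺ + 3 e⁻ → Au, so n(Au) = n(e⁻)/3 = 0.4364 mol.
m = n·M = 0.4364 × 196.97 = 86.0 g.

86.0 g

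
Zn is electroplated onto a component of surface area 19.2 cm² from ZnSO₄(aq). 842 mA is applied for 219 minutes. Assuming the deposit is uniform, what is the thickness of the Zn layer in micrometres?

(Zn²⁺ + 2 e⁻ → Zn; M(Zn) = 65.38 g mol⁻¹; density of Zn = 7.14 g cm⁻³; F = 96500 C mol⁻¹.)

273 μm

Q = I·t = 0.8420 × 13140 = 11060 C; n(e⁻) = 0.1147 mol.
n(Zn) = n(e⁻)/2 = 0.05733 mol, so m = 0.05733 × 65.38 = 3.748 g.
Volume = m/ρ = 3.748 / 7.14 = 0.5249 cm³.
Thickness = V/A = 0.5249 / 19.2 = 0.0273 cm = 273 μm.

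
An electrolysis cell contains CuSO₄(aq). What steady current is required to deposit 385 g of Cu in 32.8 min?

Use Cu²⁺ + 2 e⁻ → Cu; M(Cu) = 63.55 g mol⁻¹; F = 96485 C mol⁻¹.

n(Cu) = 385 / 63.55 = 6.058 mol.
n(e⁻) = 2 × 6.058 = 12.12 mol.
Q = n(e⁻)·F = 12.12 × 96485 = 1169000 C.
I = Q/t = 1169000 / 1968.0 s = 594 A.

594 A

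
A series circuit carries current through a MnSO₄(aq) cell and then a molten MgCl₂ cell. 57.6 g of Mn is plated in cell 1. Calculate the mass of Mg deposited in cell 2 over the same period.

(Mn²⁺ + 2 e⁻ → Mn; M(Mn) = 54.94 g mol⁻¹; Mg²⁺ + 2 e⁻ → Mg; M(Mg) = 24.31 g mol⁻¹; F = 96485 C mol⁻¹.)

25.5 g

n(Mn) = 57.6 / 54.94 = 1.048 mol.
Since Mn²⁺ + 2 e⁻ → Mn, n(e⁻) passed = 2 × 1.048 = 2.097 mol.
Cells in series carry the same charge, so the same 2.097 mol of electrons passes through cell 2.
Mg²⁺ + 2 e⁻ → Mg, so n(Mg) = 2.097 / 2 = 1.048 mol.
m(Mg) = 1.048 × 24.31 = 25.5 g.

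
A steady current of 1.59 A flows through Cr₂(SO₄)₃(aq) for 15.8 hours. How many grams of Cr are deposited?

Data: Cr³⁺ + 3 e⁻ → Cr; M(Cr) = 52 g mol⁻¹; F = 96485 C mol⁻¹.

16.2 g

Q = I·t = 1.590 A × 56880 s = 90440 C.
n(e⁻) = Q/F = 90440 / 96485 = 0.9373 mol.
Cr³⁺ + 3 e⁻ → Cr, so n(Cr) = n(e⁻)/3 = 0.3124 mol.
m = n·M = 0.3124 × 52 = 16.2 g.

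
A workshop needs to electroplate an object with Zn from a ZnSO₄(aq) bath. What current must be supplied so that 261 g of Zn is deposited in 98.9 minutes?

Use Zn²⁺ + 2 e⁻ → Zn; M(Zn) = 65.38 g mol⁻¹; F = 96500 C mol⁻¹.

n(Zn) = 261 / 65.38 = 3.992 mol.
n(e⁻) = 2 × 3.992 = 7.984 mol.
Q = n(e⁻)·F = 7.984 × 96500 = 770500 C.
I = Q/t = 770500 / 5934.0 s = 130 A.

130 A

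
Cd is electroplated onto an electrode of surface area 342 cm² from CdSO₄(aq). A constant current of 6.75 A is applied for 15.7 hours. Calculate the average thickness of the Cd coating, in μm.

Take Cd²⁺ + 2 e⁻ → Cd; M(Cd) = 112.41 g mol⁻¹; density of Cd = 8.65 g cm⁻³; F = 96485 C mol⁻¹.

751 μm

Q = I·t = 6.750 × 56520 = 381500 C; n(e⁻) = 3.954 mol.
n(Cd) = n(e⁻)/2 = 1.977 mol, so m = 1.977 × 112.41 = 222.2 g.
Volume = m/ρ = 222.2 / 8.65 = 25.69 cm³.
Thickness = V/A = 25.69 / 342 = 0.0751 cm = 751 μm.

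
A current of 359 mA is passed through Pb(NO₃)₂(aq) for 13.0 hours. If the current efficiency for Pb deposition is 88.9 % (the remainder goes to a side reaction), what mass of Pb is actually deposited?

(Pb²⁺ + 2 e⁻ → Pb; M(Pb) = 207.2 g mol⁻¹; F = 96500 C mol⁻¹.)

Q = I·t = 0.3590 × 46800 = 16800 C.
n(e⁻) = 16800/96500 = 0.1741 mol; theoretically n(Pb) = 0.1741/2 = 0.08705 mol, m_theo = 18.04 g.
At 88.9 % efficiency, m_actual = 0.889 × 18.04 = 16.0 g.

16.0 g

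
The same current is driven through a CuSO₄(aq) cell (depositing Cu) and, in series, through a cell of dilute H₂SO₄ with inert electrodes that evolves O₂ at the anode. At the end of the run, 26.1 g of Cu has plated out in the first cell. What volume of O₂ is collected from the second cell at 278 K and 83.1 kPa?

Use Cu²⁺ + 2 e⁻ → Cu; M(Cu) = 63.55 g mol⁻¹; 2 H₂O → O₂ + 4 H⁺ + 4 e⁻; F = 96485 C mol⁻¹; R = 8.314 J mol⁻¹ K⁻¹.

n(Cu) = 26.1 / 63.55 = 0.4107 mol, so n(e⁻) = 2 × 0.4107 = 0.8214 mol.
The cells are in series, so the same 0.8214 mol of electrons passes through the second cell.
2 H₂O → O₂ + 4 H⁺ + 4 e⁻ — 4 mol e⁻ per mol O₂, so n(O₂) = 0.8214/4 = 0.2054 mol.
V = nRT/P = (0.2054 × 8.314 × 278) / (83.1 × 10³) = 0.00571 m³ = 5.71 L.

5.71 L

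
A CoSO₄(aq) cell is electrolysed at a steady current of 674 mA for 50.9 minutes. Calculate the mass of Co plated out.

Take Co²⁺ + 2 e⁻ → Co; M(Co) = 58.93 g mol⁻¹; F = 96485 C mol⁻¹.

0.629 g

Q = I·t = 0.6740 A × 3054.0 s = 2058 C.
n(e⁻) = Q/F = 2058 / 96485 = 0.02133 mol.
Co²⁺ + 2 e⁻ → Co, so n(Co) = n(e⁻)/2 = 0.01067 mol.
m = n·M = 0.01067 × 58.93 = 0.629 g.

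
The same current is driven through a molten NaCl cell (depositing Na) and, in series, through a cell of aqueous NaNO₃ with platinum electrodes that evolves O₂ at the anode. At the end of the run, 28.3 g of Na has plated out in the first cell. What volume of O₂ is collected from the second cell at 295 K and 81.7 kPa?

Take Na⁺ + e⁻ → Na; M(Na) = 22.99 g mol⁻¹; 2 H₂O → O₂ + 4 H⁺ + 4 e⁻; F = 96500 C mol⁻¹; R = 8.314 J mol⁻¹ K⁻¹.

n(Na) = 28.3 / 22.99 = 1.231 mol, so n(e⁻) = 1 × 1.231 = 1.231 mol.
The cells are in series, so the same 1.231 mol of electrons passes through the second cell.
2 H₂O → O₂ + 4 H⁺ + 4 e⁻ — 4 mol e⁻ per mol O₂, so n(O₂) = 1.231/4 = 0.3077 mol.
V = nRT/P = (0.3077 × 8.314 × 295) / (81.7 × 10³) = 0.00924 m³ = 9.24 L.

9.24 L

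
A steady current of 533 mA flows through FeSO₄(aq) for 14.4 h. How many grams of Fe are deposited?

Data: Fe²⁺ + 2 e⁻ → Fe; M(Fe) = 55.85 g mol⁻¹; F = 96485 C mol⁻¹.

8.00 g

Q = I·t = 0.5330 A × 51840 s = 27630 C.
n(e⁻) = Q/F = 27630 / 96485 = 0.2864 mol.
Fe²⁺ + 2 e⁻ → Fe, so n(Fe) = n(e⁻)/2 = 0.1432 mol.
m = n·M = 0.1432 × 55.85 = 8.00 g.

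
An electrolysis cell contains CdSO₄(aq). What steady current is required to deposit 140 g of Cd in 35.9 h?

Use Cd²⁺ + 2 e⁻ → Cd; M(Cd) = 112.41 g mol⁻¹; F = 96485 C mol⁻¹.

n(Cd) = 140 / 112.41 = 1.245 mol.
n(e⁻) = 2 × 1.245 = 2.491 mol.
Q = n(e⁻)·F = 2.491 × 96485 = 240300 C.
I = Q/t = 240300 / 129240 s = 1.86 A.

1.86 A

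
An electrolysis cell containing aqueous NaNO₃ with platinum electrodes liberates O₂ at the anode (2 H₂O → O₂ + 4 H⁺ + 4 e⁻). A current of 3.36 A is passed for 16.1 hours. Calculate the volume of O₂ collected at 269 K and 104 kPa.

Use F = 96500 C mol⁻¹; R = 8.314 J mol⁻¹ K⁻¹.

10.8 L

Q = I·t = 3.360 A × 57960 s = 194700 C.
n(e⁻) = Q/F = 194700 / 96500 = 2.018 mol.
4 electrons are transferred per O₂ molecule, so n(O₂) = 2.018 / 4 = 0.5045 mol.
V = nRT/P = (0.5045 × 8.314 × 269) / (104 × 10³ Pa) = 0.0108 m³ = 10.8 L.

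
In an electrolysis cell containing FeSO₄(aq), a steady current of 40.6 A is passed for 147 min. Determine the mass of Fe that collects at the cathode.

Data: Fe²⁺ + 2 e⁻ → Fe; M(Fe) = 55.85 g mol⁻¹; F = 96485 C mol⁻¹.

104 g

Q = I·t = 40.60 A × 8820.0 s = 358100 C.
n(e⁻) = Q/F = 358100 / 96485 = 3.711 mol.
Fe²⁺ + 2 e⁻ → Fe, so n(Fe) = n(e⁻)/2 = 1.856 mol.
m = n·M = 1.856 × 55.85 = 104 g.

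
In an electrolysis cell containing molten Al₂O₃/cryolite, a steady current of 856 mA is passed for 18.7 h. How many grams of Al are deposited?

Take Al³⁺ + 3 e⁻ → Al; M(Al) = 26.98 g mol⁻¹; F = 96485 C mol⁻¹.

Q = I·t = 0.8560 A × 67320 s = 57630 C.
n(e⁻) = Q/F = 57630 / 96485 = 0.5973 mol.
Al³⁺ + 3 e⁻ → Al, so n(Al) = n(e⁻)/3 = 0.1991 mol.
m = n·M = 0.1991 × 26.98 = 5.37 g.

5.37 g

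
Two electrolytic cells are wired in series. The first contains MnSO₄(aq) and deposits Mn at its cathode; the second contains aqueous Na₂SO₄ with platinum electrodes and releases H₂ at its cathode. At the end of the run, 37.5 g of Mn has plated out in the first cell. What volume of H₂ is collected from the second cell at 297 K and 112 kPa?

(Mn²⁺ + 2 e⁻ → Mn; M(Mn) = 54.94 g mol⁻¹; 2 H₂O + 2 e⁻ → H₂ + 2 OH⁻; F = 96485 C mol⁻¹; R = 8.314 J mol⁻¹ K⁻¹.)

15.0 L

n(Mn) = 37.5 / 54.94 = 0.6826 mol, so n(e⁻) = 2 × 0.6826 = 1.365 mol.
The cells are in series, so the same 1.365 mol of electrons passes through the second cell.
2 H₂O + 2 e⁻ → H₂ + 2 OH⁻ — 2 mol e⁻ per mol H₂, so n(H₂) = 1.365/2 = 0.6826 mol.
V = nRT/P = (0.6826 × 8.314 × 297) / (112 × 10³) = 0.0150 m³ = 15.0 L.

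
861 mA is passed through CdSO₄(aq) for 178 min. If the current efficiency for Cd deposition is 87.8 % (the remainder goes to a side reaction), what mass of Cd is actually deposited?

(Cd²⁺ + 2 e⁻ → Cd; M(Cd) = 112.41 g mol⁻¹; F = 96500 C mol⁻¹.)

4.70 g

Q = I·t = 0.8610 × 10680 = 9195 C.
n(e⁻) = 9195/96500 = 0.09529 mol; theoretically n(Cd) = 0.09529/2 = 0.04764 mol, m_theo = 5.356 g.
At 87.8 % efficiency, m_actual = 0.878 × 5.356 = 4.70 g.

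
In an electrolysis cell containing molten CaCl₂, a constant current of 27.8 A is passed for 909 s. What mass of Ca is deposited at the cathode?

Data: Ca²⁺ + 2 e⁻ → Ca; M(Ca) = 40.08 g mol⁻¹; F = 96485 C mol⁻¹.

5.25 g

Q = I·t = 27.80 A × 909.00 s = 25270 C.
n(e⁻) = Q/F = 25270 / 96485 = 0.2619 mol.
Ca²⁺ + 2 e⁻ → Ca, so n(Ca) = n(e⁻)/2 = 0.1310 mol.
m = n·M = 0.1310 × 40.08 = 5.25 g.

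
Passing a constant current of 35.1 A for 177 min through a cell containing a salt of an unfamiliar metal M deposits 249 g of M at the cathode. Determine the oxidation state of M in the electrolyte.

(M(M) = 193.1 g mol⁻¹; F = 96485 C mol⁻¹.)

Q = I·t = 35.10 A × 10620 s = 372800 C, so n(e⁻) = 372800/96485 = 3.863 mol.
n(M) deposited = 249 / 193.1 = 1.289 mol.
Electrons per atom = n(e⁻)/n(M) = 3.863 / 1.289 = 3.00 ≈ 3, so the ion is M³⁺.

+3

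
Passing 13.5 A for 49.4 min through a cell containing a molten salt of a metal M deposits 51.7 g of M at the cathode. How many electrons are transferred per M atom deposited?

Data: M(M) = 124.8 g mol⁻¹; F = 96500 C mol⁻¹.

1

Q = I·t = 13.50 A × 2964.0 s = 40010 C, so n(e⁻) = 40010/96500 = 0.4147 mol.
n(M) deposited = 51.7 / 124.8 = 0.4143 mol.
Electrons per atom = n(e⁻)/n(M) = 0.4147 / 0.4143 = 1.00 ≈ 1, so the ion is M⁺.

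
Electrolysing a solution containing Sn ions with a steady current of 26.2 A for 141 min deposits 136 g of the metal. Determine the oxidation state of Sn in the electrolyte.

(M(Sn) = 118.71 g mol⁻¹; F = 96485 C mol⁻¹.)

+2

Q = I·t = 26.20 A × 8460.0 s = 221700 C, so n(e⁻) = 221700/96485 = 2.297 mol.
n(Sn) deposited = 136 / 118.71 = 1.146 mol.
Electrons per atom = n(e⁻)/n(Sn) = 2.297 / 1.146 = 2.01 ≈ 2, so the ion is Sn²⁺.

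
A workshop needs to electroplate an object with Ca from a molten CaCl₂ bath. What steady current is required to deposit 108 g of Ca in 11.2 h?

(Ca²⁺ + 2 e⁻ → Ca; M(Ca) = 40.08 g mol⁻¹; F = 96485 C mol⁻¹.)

n(Ca) = 108 / 40.08 = 2.695 mol.
n(e⁻) = 2 × 2.695 = 5.389 mol.
Q = n(e⁻)·F = 5.389 × 96485 = 520000 C.
I = Q/t = 520000 / 40320 s = 12.9 A.

12.9 A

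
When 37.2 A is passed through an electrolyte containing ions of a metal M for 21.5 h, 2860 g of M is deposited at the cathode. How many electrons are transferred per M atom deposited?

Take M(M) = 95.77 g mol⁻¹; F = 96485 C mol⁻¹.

Q = I·t = 37.20 A × 77400 s = 2879000 C, so n(e⁻) = 2879000/96485 = 29.84 mol.
n(M) deposited = 2860 / 95.77 = 29.86 mol.
Electrons per atom = n(e⁻)/n(M) = 29.84 / 29.86 = 0.999 ≈ 1, so the ion is M⁺.

1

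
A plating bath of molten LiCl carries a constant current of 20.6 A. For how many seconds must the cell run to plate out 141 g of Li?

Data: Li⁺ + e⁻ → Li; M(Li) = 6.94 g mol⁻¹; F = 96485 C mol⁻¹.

95200 s

n(Li) = m/M = 141 / 6.94 = 20.32 mol.
Each Li atom requires 1 electron, so n(e⁻) = 1 × 20.32 = 20.32 mol.
Q = n(e⁻)·F = 20.32 × 96485 = 1960000 C.
t = Q/I = 1960000 / 20.60 A = 95160 s.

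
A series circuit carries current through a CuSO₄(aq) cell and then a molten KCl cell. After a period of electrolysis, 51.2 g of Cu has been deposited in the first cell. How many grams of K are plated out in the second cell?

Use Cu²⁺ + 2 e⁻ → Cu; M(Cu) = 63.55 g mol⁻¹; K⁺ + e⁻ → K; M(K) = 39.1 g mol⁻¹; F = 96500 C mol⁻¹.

63.0 g

n(Cu) = 51.2 / 63.55 = 0.8057 mol.
Since Cu²⁺ + 2 e⁻ → Cu, n(e⁻) passed = 2 × 0.8057 = 1.611 mol.
Cells in series carry the same charge, so the same 1.611 mol of electrons passes through cell 2.
K⁺ + e⁻ → K, so n(K) = 1.611 / 1 = 1.611 mol.
m(K) = 1.611 × 39.1 = 63.0 g.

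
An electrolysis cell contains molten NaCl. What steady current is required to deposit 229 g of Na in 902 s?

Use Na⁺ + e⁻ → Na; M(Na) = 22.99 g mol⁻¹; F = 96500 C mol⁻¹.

n(Na) = 229 / 22.99 = 9.961 mol.
n(e⁻) = 1 × 9.961 = 9.961 mol.
Q = n(e⁻)·F = 9.961 × 96500 = 961200 C.
I = Q/t = 961200 / 902.00 s = 1070 A.

1070 A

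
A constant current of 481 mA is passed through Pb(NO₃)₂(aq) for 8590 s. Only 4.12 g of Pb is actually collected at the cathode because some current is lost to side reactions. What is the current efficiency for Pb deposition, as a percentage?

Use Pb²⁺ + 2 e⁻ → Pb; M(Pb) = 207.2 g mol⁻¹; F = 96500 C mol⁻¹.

Q = I·t = 0.4810 × 8590.0 = 4132 C; n(e⁻) = 4132/96500 = 0.04282 mol.
Theoretical n(Pb) = n(e⁻)/2 = 0.02141 mol, i.e. m_theo = 0.02141 × 207.2 = 4.436 g.
Efficiency = m_actual / m_theo = 4.12 / 4.436 = 92.9 %.

92.9 %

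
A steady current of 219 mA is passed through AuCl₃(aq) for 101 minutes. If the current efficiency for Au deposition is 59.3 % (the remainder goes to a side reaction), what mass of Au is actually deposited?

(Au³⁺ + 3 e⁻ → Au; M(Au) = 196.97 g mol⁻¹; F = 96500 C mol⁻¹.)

Q = I·t = 0.2190 × 6060.0 = 1327 C.
n(e⁻) = 1327/96500 = 0.01375 mol; theoretically n(Au) = 0.01375/3 = 0.004584 mol, m_theo = 0.9030 g.
At 59.3 % efficiency, m_actual = 0.593 × 0.9030 = 0.535 g.

0.535 g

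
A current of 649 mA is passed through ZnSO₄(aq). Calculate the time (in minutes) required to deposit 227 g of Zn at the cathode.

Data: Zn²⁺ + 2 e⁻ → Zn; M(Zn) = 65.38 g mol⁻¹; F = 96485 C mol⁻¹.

n(Zn) = m/M = 227 / 65.38 = 3.472 mol.
Each Zn atom requires 2 electrons, so n(e⁻) = 2 × 3.472 = 6.944 mol.
Q = n(e⁻)·F = 6.944 × 96485 = 670000 C.
t = Q/I = 670000 / 0.6490 A = 1032000 s = 17200 min.

17200 min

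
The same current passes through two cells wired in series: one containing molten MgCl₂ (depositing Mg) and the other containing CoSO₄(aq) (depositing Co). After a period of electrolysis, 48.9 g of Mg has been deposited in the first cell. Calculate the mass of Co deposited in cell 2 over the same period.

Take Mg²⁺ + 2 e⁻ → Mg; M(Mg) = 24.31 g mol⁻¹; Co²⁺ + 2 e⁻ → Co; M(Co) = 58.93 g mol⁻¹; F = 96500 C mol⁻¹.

n(Mg) = 48.9 / 24.31 = 2.012 mol.
Since Mg²⁺ + 2 e⁻ → Mg, n(e⁻) passed = 2 × 2.012 = 4.023 mol.
Cells in series carry the same charge, so the same 4.023 mol of electrons passes through cell 2.
Co²⁺ + 2 e⁻ → Co, so n(Co) = 4.023 / 2 = 2.012 mol.
m(Co) = 2.012 × 58.93 = 119 g.

119 g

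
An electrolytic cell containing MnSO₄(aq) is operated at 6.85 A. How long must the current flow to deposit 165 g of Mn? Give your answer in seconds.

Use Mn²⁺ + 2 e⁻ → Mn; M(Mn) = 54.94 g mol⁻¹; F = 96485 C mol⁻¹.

84600 s

n(Mn) = m/M = 165 / 54.94 = 3.003 mol.
Each Mn atom requires 2 electrons, so n(e⁻) = 2 × 3.003 = 6.007 mol.
Q = n(e⁻)·F = 6.007 × 96485 = 579500 C.
t = Q/I = 579500 / 6.850 A = 84600 s.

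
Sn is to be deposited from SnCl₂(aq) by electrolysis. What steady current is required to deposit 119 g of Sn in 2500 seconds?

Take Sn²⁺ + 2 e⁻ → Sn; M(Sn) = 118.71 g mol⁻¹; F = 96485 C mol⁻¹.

n(Sn) = 119 / 118.71 = 1.002 mol.
n(e⁻) = 2 × 1.002 = 2.005 mol.
Q = n(e⁻)·F = 2.005 × 96485 = 193400 C.
I = Q/t = 193400 / 2500.0 s = 77.4 A.

77.4 A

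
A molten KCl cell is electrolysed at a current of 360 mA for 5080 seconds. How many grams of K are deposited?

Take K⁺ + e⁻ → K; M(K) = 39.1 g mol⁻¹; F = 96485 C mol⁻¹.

0.741 g

Q = I·t = 0.3600 A × 5080.0 s = 1829 C.
n(e⁻) = Q/F = 1829 / 96485 = 0.01895 mol.
K⁺ + e⁻ → K, so n(K) = n(e⁻)/1 = 0.01895 mol.
m = n·M = 0.01895 × 39.1 = 0.741 g.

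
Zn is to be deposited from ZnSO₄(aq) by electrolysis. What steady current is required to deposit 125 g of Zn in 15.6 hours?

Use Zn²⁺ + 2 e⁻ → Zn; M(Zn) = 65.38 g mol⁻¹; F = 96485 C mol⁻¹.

6.57 A

n(Zn) = 125 / 65.38 = 1.912 mol.
n(e⁻) = 2 × 1.912 = 3.824 mol.
Q = n(e⁻)·F = 3.824 × 96485 = 368900 C.
I = Q/t = 368900 / 56160 s = 6.57 A.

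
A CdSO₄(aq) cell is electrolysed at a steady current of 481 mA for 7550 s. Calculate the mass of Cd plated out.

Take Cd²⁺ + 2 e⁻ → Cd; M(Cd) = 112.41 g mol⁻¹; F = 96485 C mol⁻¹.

2.12 g

Q = I·t = 0.4810 A × 7550.0 s = 3632 C.
n(e⁻) = Q/F = 3632 / 96485 = 0.03764 mol.
Cd²⁺ + 2 e⁻ → Cd, so n(Cd) = n(e⁻)/2 = 0.01882 mol.
m = n·M = 0.01882 × 112.41 = 2.12 g.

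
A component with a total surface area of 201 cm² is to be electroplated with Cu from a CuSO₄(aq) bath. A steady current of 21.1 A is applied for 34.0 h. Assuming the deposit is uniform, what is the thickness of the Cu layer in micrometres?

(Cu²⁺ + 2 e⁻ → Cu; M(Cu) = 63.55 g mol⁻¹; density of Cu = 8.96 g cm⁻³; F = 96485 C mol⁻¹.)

Q = I·t = 21.10 × 122400 = 2583000 C; n(e⁻) = 26.77 mol.
n(Cu) = n(e⁻)/2 = 13.38 mol, so m = 13.38 × 63.55 = 850.5 g.
Volume = m/ρ = 850.5 / 8.96 = 94.93 cm³.
Thickness = V/A = 94.93 / 201 = 0.472 cm = 4720 μm.

4720 μm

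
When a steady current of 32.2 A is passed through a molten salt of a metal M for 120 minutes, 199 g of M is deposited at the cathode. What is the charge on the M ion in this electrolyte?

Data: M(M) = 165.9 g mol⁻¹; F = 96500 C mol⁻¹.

+2

Q = I·t = 32.20 A × 7200.0 s = 231800 C, so n(e⁻) = 231800/96500 = 2.402 mol.
n(M) deposited = 199 / 165.9 = 1.200 mol.
Electrons per atom = n(e⁻)/n(M) = 2.402 / 1.200 = 2.00 ≈ 2, so the ion is M²⁺.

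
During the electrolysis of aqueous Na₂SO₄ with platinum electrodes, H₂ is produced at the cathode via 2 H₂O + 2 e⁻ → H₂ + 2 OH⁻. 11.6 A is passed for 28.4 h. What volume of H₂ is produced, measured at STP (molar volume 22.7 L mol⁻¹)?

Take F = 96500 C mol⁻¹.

139 L

Q = I·t = 11.60 A × 102240 s = 1186000 C.
n(e⁻) = Q/F = 1186000 / 96500 = 12.29 mol.
2 electrons are transferred per H₂ molecule, so n(H₂) = 12.29 / 2 = 6.145 mol.
V = n × V_m = 6.145 × 22.7 = 139 L.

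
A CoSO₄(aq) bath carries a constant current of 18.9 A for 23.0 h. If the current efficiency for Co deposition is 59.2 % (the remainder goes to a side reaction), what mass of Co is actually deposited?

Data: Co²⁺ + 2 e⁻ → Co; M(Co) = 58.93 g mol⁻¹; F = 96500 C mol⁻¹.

Q = I·t = 18.90 × 82800 = 1565000 C.
n(e⁻) = 1565000/96500 = 16.22 mol; theoretically n(Co) = 16.22/2 = 8.108 mol, m_theo = 477.8 g.
At 59.2 % efficiency, m_actual = 0.592 × 477.8 = 283 g.

283 g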